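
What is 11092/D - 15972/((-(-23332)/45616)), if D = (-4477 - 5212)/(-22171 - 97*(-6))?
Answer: -367999440428/56515937 ≈ -6511.4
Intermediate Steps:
D = 9689/21589 (D = -9689/(-22171 + 582) = -9689/(-21589) = -9689*(-1/21589) = 9689/21589 ≈ 0.44879)
11092/D - 15972/((-(-23332)/45616)) = 11092/(9689/21589) - 15972/((-(-23332)/45616)) = 11092*(21589/9689) - 15972/((-(-23332)/45616)) = 239465188/9689 - 15972/((-1*(-5833/11404))) = 239465188/9689 - 15972/5833/11404 = 239465188/9689 - 15972*11404/5833 = 239465188/9689 - 182144688/5833 = -367999440428/56515937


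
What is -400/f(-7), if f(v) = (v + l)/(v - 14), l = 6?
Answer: -8400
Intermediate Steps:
f(v) = (6 + v)/(-14 + v) (f(v) = (v + 6)/(v - 14) = (6 + v)/(-14 + v))
-400/f(-7) = -400*(-14 - 7)/(6 - 7) = -400/(-1/(-21)) = -400/((-1/21*(-1))) = -400/1/21 = -400*21 = -8400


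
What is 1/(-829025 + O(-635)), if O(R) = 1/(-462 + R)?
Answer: -1097/909440426 ≈ -1.2062e-6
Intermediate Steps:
1/(-829025 + O(-635)) = 1/(-829025 + 1/(-462 - 635)) = 1/(-829025 + 1/(-1097)) = 1/(-829025 - 1/1097) = 1/(-909440426/1097) = -1097/909440426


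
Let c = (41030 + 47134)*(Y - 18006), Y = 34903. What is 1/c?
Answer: 1/1489707108 ≈ 6.7127e-10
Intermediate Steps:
c = 1489707108 (c = (41030 + 47134)*(34903 - 18006) = 88164*16897 = 1489707108)
1/c = 1/1489707108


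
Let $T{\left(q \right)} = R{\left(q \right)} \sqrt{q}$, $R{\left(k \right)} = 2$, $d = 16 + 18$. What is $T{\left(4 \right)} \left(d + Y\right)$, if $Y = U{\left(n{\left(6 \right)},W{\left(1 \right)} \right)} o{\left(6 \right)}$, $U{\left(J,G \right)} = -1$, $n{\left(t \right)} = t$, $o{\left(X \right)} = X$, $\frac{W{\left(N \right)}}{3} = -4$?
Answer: $112$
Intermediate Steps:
$d = 34$
$W{\left(N \right)} = -12$ ($W{\left(N \right)} = 3 \left(-4\right) = -12$)
$T{\left(q \right)} = 2 \sqrt{q}$
$Y = -6$ ($Y = \left(-1\right) 6 = -6$)
$T{\left(4 \right)} \left(d + Y\right) = 2 \sqrt{4} \left(34 - 6\right) = 2 \cdot 2 \cdot 28 = 4 \cdot 28 = 112$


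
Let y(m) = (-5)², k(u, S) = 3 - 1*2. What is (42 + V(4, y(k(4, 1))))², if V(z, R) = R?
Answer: 4489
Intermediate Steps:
k(u, S) = 1 (k(u, S) = 3 - 2 = 1)
y(m) = 25
(42 + V(4, y(k(4, 1))))² = (42 + 25)² = 67² = 4489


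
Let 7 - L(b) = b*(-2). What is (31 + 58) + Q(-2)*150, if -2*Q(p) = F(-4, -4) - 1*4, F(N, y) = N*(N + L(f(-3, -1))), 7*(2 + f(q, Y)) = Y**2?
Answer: 1223/7 ≈ 174.71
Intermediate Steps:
f(q, Y) = -2 + Y**2/7
L(b) = 7 + 2*b (L(b) = 7 - b*(-2) = 7 - (-2)*b = 7 + 2*b)
F(N, y) = N*(23/7 + N) (F(N, y) = N*(N + (7 + 2*(-2 + (1/7)*(-1)**2))) = N*(N + (7 + 2*(-2 + (1/7)*1))) = N*(N + (7 + 2*(-2 + 1/7))) = N*(N + (7 + 2*(-13/7))) = N*(N + (7 - 26/7)) = N*(N + 23/7) = N*(23/7 + N))
Q(p) = 4/7 (Q(p) = -((1/7)*(-4)*(23 + 7*(-4)) - 1*4)/2 = -((1/7)*(-4)*(23 - 28) - 4)/2 = -((1/7)*(-4)*(-5) - 4)/2 = -(20/7 - 4)/2 = -1/2*(-8/7) = 4/7)
(31 + 58) + Q(-2)*150 = (31 + 58) + (4/7)*150 = 89 + 600/7 = 1223/7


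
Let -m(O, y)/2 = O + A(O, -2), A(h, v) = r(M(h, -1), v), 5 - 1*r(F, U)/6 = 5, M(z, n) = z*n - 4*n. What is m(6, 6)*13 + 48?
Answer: -108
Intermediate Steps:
M(z, n) = -4*n + n*z (M(z, n) = n*z - 4*n = -4*n + n*z)
r(F, U) = 0 (r(F, U) = 30 - 6*5 = 30 - 30 = 0)
A(h, v) = 0
m(O, y) = -2*O (m(O, y) = -2*(O + 0) = -2*O)
m(6, 6)*13 + 48 = -2*6*13 + 48 = -12*13 + 48 = -156 + 48 = -108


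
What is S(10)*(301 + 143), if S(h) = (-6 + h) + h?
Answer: 6216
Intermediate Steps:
S(h) = -6 + 2*h
S(10)*(301 + 143) = (-6 + 2*10)*(301 + 143) = (-6 + 20)*444 = 14*444 = 6216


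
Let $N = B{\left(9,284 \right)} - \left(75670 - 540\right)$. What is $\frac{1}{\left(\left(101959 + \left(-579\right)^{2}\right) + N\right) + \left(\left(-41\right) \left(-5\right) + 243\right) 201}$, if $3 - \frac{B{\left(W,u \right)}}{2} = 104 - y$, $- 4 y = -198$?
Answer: $\frac{1}{452015} \approx 2.2123 \cdot 10^{-6}$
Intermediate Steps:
$y = \frac{99}{2}$ ($y = \left(- \frac{1}{4}\right) \left(-198\right) = \frac{99}{2} \approx 49.5$)
$B{\left(W,u \right)} = -103$ ($B{\left(W,u \right)} = 6 - 2 \left(104 - \frac{99}{2}\right) = 6 - 109 = -103$)
$N = -75233$ ($N = -103 - \left(75670 - 540\right) = -103 - 75130 = -75233$)
$\frac{1}{\left(\left(101959 + \left(-579\right)^{2}\right) + N\right) + \left(\left(-41\right) \left(-5\right) + 243\right) 201} = \frac{1}{\left(\left(101959 + \left(-579\right)^{2}\right) - 75233\right) + \left(\left(-41\right) \left(-5\right) + 243\right) 201} = \frac{1}{\left(\left(101959 + 335241\right) - 75233\right) + \left(205 + 243\right) 201} = \frac{1}{\left(437200 - 75233\right) + 448 \cdot 201} = \frac{1}{361967 + 90048} = \frac{1}{452015}$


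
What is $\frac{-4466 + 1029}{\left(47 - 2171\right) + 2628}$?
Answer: $- \frac{491}{72} \approx -6.8194$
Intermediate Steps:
$\frac{-4466 + 1029}{\left(47 - 2171\right) + 2628} = - \frac{3437}{\left(47 - 2171\right) + 2628} = - \frac{3437}{-2124 + 2628} = - \frac{3437}{504} = \left(-3437\right) \frac{1}{504} = - \frac{491}{72}$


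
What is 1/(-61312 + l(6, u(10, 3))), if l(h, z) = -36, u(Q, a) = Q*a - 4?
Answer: -1/61348 ≈ -1.6300e-5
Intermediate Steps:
u(Q, a) = -4 + Q*a
1/(-61312 + l(6, u(10, 3))) = 1/(-61312 - 36) = 1/(-61348) = -1/61348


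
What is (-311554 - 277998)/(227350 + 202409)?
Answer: -589552/429759 ≈ -1.3718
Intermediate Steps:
(-311554 - 277998)/(227350 + 202409) = -589552/429759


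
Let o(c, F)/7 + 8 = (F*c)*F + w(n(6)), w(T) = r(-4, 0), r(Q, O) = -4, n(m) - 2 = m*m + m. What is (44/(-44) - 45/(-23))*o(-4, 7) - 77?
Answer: -33803/23 ≈ -1469.7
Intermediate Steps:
n(m) = 2 + m + m² (n(m) = 2 + (m*m + m) = 2 + (m² + m) = 2 + (m + m²) = 2 + m + m²)
w(T) = -4
o(c, F) = -84 + 7*c*F² (o(c, F) = -56 + 7*((F*c)*F - 4) = -56 + 7*(c*F² - 4) = -56 + 7*(-4 + c*F²) = -56 + (-28 + 7*c*F²) = -84 + 7*c*F²)
(44/(-44) - 45/(-23))*o(-4, 7) - 77 = (44/(-44) - 45/(-23))*(-84 + 7*(-4)*7²) - 77 = (44*(-1/44) - 45*(-1/23))*(-84 + 7*(-4)*49) - 77 = (-1 + 45/23)*(-84 - 1372) - 77 = (22/23)*(-1456) - 77 = -32032/23 - 77 = -33803/23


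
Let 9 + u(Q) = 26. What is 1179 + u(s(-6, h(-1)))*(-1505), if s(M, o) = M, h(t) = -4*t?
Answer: -24406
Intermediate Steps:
u(Q) = 17 (u(Q) = -9 + 26 = 17)
1179 + u(s(-6, h(-1)))*(-1505) = 1179 + 17*(-1505) = 1179 - 25585 = -24406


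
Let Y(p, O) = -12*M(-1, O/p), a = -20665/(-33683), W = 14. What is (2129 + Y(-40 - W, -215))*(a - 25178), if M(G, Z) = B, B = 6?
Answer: -1744438662813/33683 ≈ -5.1790e+7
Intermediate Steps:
a = 20665/33683 (a = -20665*(-1/33683) = 20665/33683 ≈ 0.61351)
M(G, Z) = 6
Y(p, O) = -72 (Y(p, O) = -12*6 = -72)
(2129 + Y(-40 - W, -215))*(a - 25178) = (2129 - 72)*(20665/33683 - 25178) = 2057*(-848049909/33683) = -1744438662813/33683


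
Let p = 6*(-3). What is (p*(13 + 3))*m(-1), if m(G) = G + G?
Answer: 576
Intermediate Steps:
m(G) = 2*G
p = -18
(p*(13 + 3))*m(-1) = (-18*(13 + 3))*(2*(-1)) = -18*16*(-2) = -288*(-2) = 576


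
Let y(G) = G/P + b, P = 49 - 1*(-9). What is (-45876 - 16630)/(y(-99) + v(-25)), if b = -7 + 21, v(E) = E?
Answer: 3625348/737 ≈ 4919.1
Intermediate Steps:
P = 58 (P = 49 + 9 = 58)
b = 14
y(G) = 14 + G/58 (y(G) = G/58 + 14 = 14 + G/58)
(-45876 - 16630)/(y(-99) + v(-25)) = (-45876 - 16630)/((14 + (1/58)*(-99)) - 25) = -62506/((14 - 99/58) - 25) = -62506/(713/58 - 25) = -62506/(-737/58) = -62506*(-58/737) = 3625348/737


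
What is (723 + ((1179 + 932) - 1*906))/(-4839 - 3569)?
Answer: -241/1051 ≈ -0.22931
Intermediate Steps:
(723 + ((1179 + 932) - 1*906))/(-4839 - 3569) = (723 + (2111 - 906))/(-8408) = (723 + 1205)*(-1/8408) = 1928*(-1/8408) = -241/1051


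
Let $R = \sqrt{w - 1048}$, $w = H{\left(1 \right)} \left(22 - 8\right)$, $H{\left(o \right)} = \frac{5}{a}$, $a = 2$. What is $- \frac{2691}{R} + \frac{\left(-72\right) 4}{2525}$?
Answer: $- \frac{288}{2525} + \frac{2691 i \sqrt{1013}}{1013} \approx -0.11406 + 84.549 i$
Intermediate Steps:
$H{\left(o \right)} = \frac{5}{2}$
$w = 35$ ($w = \frac{5 \left(22 - 8\right)}{2} = \frac{5}{2} \cdot 14 = 35$)
$R = i \sqrt{1013}$ ($R = \sqrt{35 - 1048} = \sqrt{-1013} = i \sqrt{1013} \approx 31.828 i$)
$- \frac{2691}{R} + \frac{\left(-72\right) 4}{2525} = - \frac{2691}{i \sqrt{1013}} + \frac{\left(-72\right) 4}{2525} = - 2691 \left(- \frac{i \sqrt{1013}}{1013}\right) - \frac{288}{2525} = \frac{2691 i \sqrt{1013}}{1013} - \frac{288}{2525} = - \frac{288}{2525} + \frac{2691 i \sqrt{1013}}{1013}$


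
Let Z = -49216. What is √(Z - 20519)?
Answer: I*√69735 ≈ 264.07*I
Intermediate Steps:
√(Z - 20519) = √(-49216 - 20519) = √(-69735) = I*√69735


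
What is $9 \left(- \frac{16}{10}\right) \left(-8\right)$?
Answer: $\frac{576}{5} \approx 115.2$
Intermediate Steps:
$9 \left(- \frac{16}{10}\right) \left(-8\right) = 9 \left(\left(-16\right) \frac{1}{10}\right) \left(-8\right) = 9 \left(- \frac{8}{5}\right) \left(-8\right) = \left(- \frac{72}{5}\right) \left(-8\right) = \frac{576}{5}$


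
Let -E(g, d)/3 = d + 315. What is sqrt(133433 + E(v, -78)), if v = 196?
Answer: sqrt(132722) ≈ 364.31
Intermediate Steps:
E(g, d) = -945 - 3*d (E(g, d) = -3*(d + 315) = -3*(315 + d) = -945 - 3*d)
sqrt(133433 + E(v, -78)) = sqrt(133433 + (-945 - 3*(-78))) = sqrt(133433 + (-945 + 234)) = sqrt(133433 - 711) = sqrt(132722)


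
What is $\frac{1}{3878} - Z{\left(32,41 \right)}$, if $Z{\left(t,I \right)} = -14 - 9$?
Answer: $\frac{89195}{3878} \approx 23.0$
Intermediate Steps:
$Z{\left(t,I \right)} = -23$
$\frac{1}{3878} - Z{\left(32,41 \right)} = \frac{1}{3878} - -23 = \frac{1}{3878} + 23 = \frac{89195}{3878}$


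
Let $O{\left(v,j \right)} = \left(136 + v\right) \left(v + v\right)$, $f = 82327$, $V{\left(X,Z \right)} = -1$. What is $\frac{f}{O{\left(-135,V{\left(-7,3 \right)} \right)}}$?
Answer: $- \frac{82327}{270} \approx -304.92$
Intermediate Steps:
$O{\left(v,j \right)} = 2 v \left(136 + v\right)$ ($O{\left(v,j \right)} = \left(136 + v\right) 2 v = 2 v \left(136 + v\right)$)
$\frac{f}{O{\left(-135,V{\left(-7,3 \right)} \right)}} = \frac{82327}{2 \left(-135\right) \left(136 - 135\right)} = \frac{82327}{2 \left(-135\right) 1} = \frac{82327}{-270} = 82327 \left(- \frac{1}{270}\right) = - \frac{82327}{270}$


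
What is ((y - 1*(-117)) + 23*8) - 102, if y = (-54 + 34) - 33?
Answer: 146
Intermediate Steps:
y = -53 (y = -20 - 33 = -53)
((y - 1*(-117)) + 23*8) - 102 = ((-53 - 1*(-117)) + 23*8) - 102 = ((-53 + 117) + 184) - 102 = (64 + 184) - 102 = 248 - 102 = 146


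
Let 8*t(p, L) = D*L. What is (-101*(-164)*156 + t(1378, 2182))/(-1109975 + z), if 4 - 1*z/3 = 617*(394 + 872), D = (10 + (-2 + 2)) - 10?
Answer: -2583984/3453329 ≈ -0.74826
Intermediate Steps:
D = 0 (D = (10 + 0) - 10 = 10 - 10 = 0)
z = -2343354 (z = 12 - 1851*(394 + 872) = 12 - 1851*1266 = 12 - 3*781122 = 12 - 2343366 = -2343354)
t(p, L) = 0 (t(p, L) = (0*L)/8 = (1/8)*0 = 0)
(-101*(-164)*156 + t(1378, 2182))/(-1109975 + z) = (-101*(-164)*156 + 0)/(-1109975 - 2343354) = (16564*156 + 0)/(-3453329) = (2583984 + 0)*(-1/3453329) = 2583984*(-1/3453329) = -2583984/3453329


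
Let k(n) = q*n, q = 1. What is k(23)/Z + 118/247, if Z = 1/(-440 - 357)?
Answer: -4527639/247 ≈ -18331.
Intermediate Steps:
Z = -1/797 (Z = 1/(-797) = -1/797 ≈ -0.0012547)
k(n) = n (k(n) = 1*n = n)
k(23)/Z + 118/247 = 23/(-1/797) + 118/247 = 23*(-797) + 118*(1/247) = -18331 + 118/247 = -4527639/247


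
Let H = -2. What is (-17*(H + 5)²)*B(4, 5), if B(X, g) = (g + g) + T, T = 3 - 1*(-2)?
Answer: -2295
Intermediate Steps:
T = 5 (T = 3 + 2 = 5)
B(X, g) = 5 + 2*g (B(X, g) = (g + g) + 5 = 2*g + 5 = 5 + 2*g)
(-17*(H + 5)²)*B(4, 5) = (-17*(-2 + 5)²)*(5 + 2*5) = (-17*3²)*(5 + 10) = -17*9*15 = -153*15 = -2295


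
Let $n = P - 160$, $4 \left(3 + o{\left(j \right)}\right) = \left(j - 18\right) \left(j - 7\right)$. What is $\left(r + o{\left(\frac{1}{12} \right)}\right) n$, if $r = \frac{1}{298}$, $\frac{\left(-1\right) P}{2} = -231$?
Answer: $\frac{362659871}{42912} \approx 8451.3$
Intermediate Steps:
$P = 462$ ($P = \left(-2\right) \left(-231\right) = 462$)
$o{\left(j \right)} = -3 + \frac{\left(-18 + j\right) \left(-7 + j\right)}{4}$ ($o{\left(j \right)} = -3 + \frac{\left(j - 18\right) \left(j - 7\right)}{4} = -3 + \frac{\left(-18 + j\right) \left(-7 + j\right)}{4}$)
$r = \frac{1}{298} \approx 0.0033557$
$n = 302$ ($n = 462 - 160 = 302$)
$\left(r + o{\left(\frac{1}{12} \right)}\right) n = \left(\frac{1}{298} + \left(\frac{57}{2} - \frac{25}{4 \cdot 12} + \frac{\left(\frac{1}{12}\right)^{2}}{4}\right)\right) 302 = \left(\frac{1}{298} + \left(\frac{57}{2} - \frac{25}{48} + \frac{1}{4 \cdot 144}\right)\right) 302 = \left(\frac{1}{298} + \left(\frac{57}{2} - \frac{25}{48} + \frac{1}{4} \cdot \frac{1}{144}\right)\right) 302 = \left(\frac{1}{298} + \left(\frac{57}{2} - \frac{25}{48} + \frac{1}{576}\right)\right) 302 = \left(\frac{1}{298} + \frac{16117}{576}\right) 302 = \frac{2401721}{85824} \cdot 302 = \frac{362659871}{42912}$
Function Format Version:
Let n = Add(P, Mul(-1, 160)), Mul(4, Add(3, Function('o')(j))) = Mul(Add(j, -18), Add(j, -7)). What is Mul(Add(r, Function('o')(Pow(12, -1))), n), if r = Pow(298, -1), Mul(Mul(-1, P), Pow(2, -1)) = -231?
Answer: Rational(362659871, 42912) ≈ 8451.3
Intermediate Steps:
P = 462 (P = Mul(-2, -231) = 462)
Function('o')(j) = Add(-3, Mul(Rational(1, 4), Add(-18, j), Add(-7, j))) (Function('o')(j) = Add(-3, Mul(Rational(1, 4), Mul(Add(j, -18), Add(j, -7)))) = Add(-3, Mul(Rational(1, 4), Mul(Add(-18, j), Add(-7, j)))) = Add(-3, Mul(Rational(1, 4), Add(-18, j), Add(-7, j))))
r = Rational(1, 298) ≈ 0.0033557
n = 302 (n = Add(462, Mul(-1, 160)) = Add(462, -160) = 302)
Mul(Add(r, Function('o')(Pow(12, -1))), n) = Mul(Add(Rational(1, 298), Add(Rational(57, 2), Mul(Rational(-25, 4), Pow(12, -1)), Mul(Rational(1, 4), Pow(Pow(12, -1), 2)))), 302) = Mul(Add(Rational(1, 298), Add(Rational(57, 2), Mul(Rational(-25, 4), Rational(1, 12)), Mul(Rational(1, 4), Pow(Rational(1, 12), 2)))), 302) = Mul(Add(Rational(1, 298), Add(Rational(57, 2), Rational(-25, 48), Mul(Rational(1, 4), Rational(1, 144)))), 302) = Mul(Add(Rational(1, 298), Add(Rational(57, 2), Rational(-25, 48), Rational(1, 576))), 302) = Mul(Add(Rational(1, 298), Rational(16117, 576)), 302) = Mul(Rational(2401721, 85824), 302) = Rational(362659871, 42912)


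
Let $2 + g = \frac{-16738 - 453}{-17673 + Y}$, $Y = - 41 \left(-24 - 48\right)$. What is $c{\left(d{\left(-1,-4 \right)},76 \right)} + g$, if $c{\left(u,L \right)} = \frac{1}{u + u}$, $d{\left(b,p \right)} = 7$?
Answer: $- \frac{22399}{29442} \approx -0.76078$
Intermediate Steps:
$Y = 2952$ ($Y = \left(-41\right) \left(-72\right) = 2952$)
$c{\left(u,L \right)} = \frac{1}{2 u}$
$g = - \frac{12251}{14721}$ ($g = -2 + \frac{-16738 - 453}{-17673 + 2952} = -2 - \frac{17191}{-14721} = -2 - - \frac{17191}{14721} = -2 + \frac{17191}{14721} = - \frac{12251}{14721} \approx -0.83221$)
$c{\left(d{\left(-1,-4 \right)},76 \right)} + g = \frac{1}{2 \cdot 7} - \frac{12251}{14721} = \frac{1}{2} \cdot \frac{1}{7} - \frac{12251}{14721} = \frac{1}{14} - \frac{12251}{14721} = - \frac{22399}{29442}$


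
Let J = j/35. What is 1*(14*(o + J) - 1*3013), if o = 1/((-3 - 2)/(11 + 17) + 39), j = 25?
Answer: -3263869/1087 ≈ -3002.6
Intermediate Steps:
J = 5/7 (J = 25/35 = 25*(1/35) = 5/7 ≈ 0.71429)
o = 28/1087 (o = 1/(-5/28 + 39) = 1/(1087/28) = 28/1087 ≈ 0.025759)
1*(14*(o + J) - 1*3013) = 1*(14*(28/1087 + 5/7) - 1*3013) = 1*(14*(5631/7609) - 3013) = 1*(11262/1087 - 3013) = 1*(-3263869/1087) = -3263869/1087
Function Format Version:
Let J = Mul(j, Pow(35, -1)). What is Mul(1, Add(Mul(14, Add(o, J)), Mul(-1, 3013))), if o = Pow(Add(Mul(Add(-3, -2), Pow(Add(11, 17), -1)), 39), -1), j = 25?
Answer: Rational(-3263869, 1087) ≈ -3002.6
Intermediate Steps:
J = Rational(5, 7) (J = Mul(25, Pow(35, -1)) = Mul(25, Rational(1, 35)) = Rational(5, 7) ≈ 0.71429)
o = Rational(28, 1087) (o = Pow(Add(Mul(-5, Pow(28, -1)), 39), -1) = Pow(Add(Mul(-5, Rational(1, 28)), 39), -1) = Pow(Add(Rational(-5, 28), 39), -1) = Pow(Rational(1087, 28), -1) = Rational(28, 1087) ≈ 0.025759)
Mul(1, Add(Mul(14, Add(o, J)), Mul(-1, 3013))) = Mul(1, Add(Mul(14, Add(Rational(28, 1087), Rational(5, 7))), Mul(-1, 3013))) = Mul(1, Add(Mul(14, Rational(5631, 7609)), -3013)) = Mul(1, Add(Rational(11262, 1087), -3013)) = Mul(1, Rational(-3263869, 1087)) = Rational(-3263869, 1087)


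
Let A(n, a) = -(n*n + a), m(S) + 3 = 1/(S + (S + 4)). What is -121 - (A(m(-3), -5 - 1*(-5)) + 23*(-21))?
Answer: 1497/4 ≈ 374.25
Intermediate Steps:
m(S) = -3 + 1/(4 + 2*S) (m(S) = -3 + 1/(S + (S + 4)) = -3 + 1/(S + (4 + S)) = -3 + 1/(4 + 2*S))
A(n, a) = -a - n² (A(n, a) = -(n² + a) = -(a + n²) = -a - n²)
-121 - (A(m(-3), -5 - 1*(-5)) + 23*(-21)) = -121 - ((-(-5 - 1*(-5)) - ((-11 - 6*(-3))/(2*(2 - 3)))²) + 23*(-21)) = -121 - ((-(-5 + 5) - ((½)*(-11 + 18)/(-1))²) - 483) = -121 - ((-1*0 - ((½)*(-1)*7)²) - 483) = -121 - ((0 - (-7/2)²) - 483) = -121 - ((0 - 1*49/4) - 483) = -121 - ((0 - 49/4) - 483) = -121 - (-49/4 - 483) = -121 - 1*(-1981/4) = -121 + 1981/4 = 1497/4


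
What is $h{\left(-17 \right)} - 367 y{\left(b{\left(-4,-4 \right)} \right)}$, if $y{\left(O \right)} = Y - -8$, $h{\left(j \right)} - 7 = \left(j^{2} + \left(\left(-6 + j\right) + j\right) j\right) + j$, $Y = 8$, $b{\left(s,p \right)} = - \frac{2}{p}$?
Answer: $-4913$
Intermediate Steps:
$h{\left(j \right)} = 7 + j + j^{2} + j \left(-6 + 2 j\right)$ ($h{\left(j \right)} = 7 + \left(\left(j^{2} + \left(\left(-6 + j\right) + j\right) j\right) + j\right) = 7 + \left(\left(j^{2} + \left(-6 + 2 j\right) j\right) + j\right) = 7 + \left(\left(j^{2} + j \left(-6 + 2 j\right)\right) + j\right) = 7 + \left(j + j^{2} + j \left(-6 + 2 j\right)\right) = 7 + j + j^{2} + j \left(-6 + 2 j\right)$)
$y{\left(O \right)} = 16$ ($y{\left(O \right)} = 8 - -8 = 8 + 8 = 16$)
$h{\left(-17 \right)} - 367 y{\left(b{\left(-4,-4 \right)} \right)} = \left(7 - -85 + 3 \left(-17\right)^{2}\right) - 5872 = \left(7 + 85 + 3 \cdot 289\right) - 5872 = \left(7 + 85 + 867\right) - 5872 = 959 - 5872 = -4913$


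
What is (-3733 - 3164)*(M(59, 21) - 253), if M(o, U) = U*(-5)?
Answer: 2469126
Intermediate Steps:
M(o, U) = -5*U
(-3733 - 3164)*(M(59, 21) - 253) = (-3733 - 3164)*(-5*21 - 253) = -6897*(-105 - 253) = -6897*(-358) = 2469126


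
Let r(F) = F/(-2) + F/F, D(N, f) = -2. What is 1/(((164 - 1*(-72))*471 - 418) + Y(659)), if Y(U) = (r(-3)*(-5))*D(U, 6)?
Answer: 1/110763 ≈ 9.0283e-6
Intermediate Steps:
r(F) = 1 - F/2 (r(F) = F*(-½) + 1 = -F/2 + 1 = 1 - F/2)
Y(U) = 25 (Y(U) = ((1 - ½*(-3))*(-5))*(-2) = ((1 + 3/2)*(-5))*(-2) = ((5/2)*(-5))*(-2) = -25/2*(-2) = 25)
1/(((164 - 1*(-72))*471 - 418) + Y(659)) = 1/(((164 - 1*(-72))*471 - 418) + 25) = 1/(((164 + 72)*471 - 418) + 25) = 1/((236*471 - 418) + 25) = 1/((111156 - 418) + 25) = 1/(110738 + 25) = 1/110763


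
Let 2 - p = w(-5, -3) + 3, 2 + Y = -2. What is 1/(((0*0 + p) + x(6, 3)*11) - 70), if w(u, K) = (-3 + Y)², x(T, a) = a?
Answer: -1/87 ≈ -0.011494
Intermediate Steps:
Y = -4 (Y = -2 - 2 = -4)
w(u, K) = 49 (w(u, K) = (-3 - 4)² = (-7)² = 49)
p = -50 (p = 2 - (49 + 3) = 2 - 1*52 = 2 - 52 = -50)
1/(((0*0 + p) + x(6, 3)*11) - 70) = 1/(((0*0 - 50) + 3*11) - 70) = 1/(((0 - 50) + 33) - 70) = 1/((-50 + 33) - 70) = 1/(-17 - 70) = 1/(-87) = -1/87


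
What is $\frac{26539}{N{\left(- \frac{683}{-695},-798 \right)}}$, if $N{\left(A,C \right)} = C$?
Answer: $- \frac{26539}{798} \approx -33.257$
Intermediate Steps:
$\frac{26539}{N{\left(- \frac{683}{-695},-798 \right)}} = \frac{26539}{-798} = 26539 \left(- \frac{1}{798}\right) = - \frac{26539}{798}$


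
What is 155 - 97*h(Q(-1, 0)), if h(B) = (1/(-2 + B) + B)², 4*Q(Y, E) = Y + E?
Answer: 140255/1296 ≈ 108.22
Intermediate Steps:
Q(Y, E) = E/4 + Y/4 (Q(Y, E) = (Y + E)/4 = (E + Y)/4 = E/4 + Y/4)
h(B) = (B + 1/(-2 + B))²
155 - 97*h(Q(-1, 0)) = 155 - 97*(1 + ((¼)*0 + (¼)*(-1))² - 2*((¼)*0 + (¼)*(-1)))²/(-2 + ((¼)*0 + (¼)*(-1)))² = 155 - 97*(1 + (0 - ¼)² - 2*(0 - ¼))²/(-2 + (0 - ¼))² = 155 - 97*(1 + (-¼)² - 2*(-¼))²/(-2 - ¼)² = 155 - 97*(1 + 1/16 + ½)²/(-9/4)² = 155 - 1552*(25/16)²/81 = 155 - 1552*625/(81*256) = 155 - 97*625/1296 = 155 - 60625/1296 = 140255/1296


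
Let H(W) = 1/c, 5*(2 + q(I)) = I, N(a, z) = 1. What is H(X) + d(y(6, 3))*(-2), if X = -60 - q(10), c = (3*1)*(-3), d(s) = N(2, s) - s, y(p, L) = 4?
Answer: 53/9 ≈ 5.8889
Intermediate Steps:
q(I) = -2 + I/5
d(s) = 1 - s
c = -9 (c = 3*(-3) = -9)
X = -60 (X = -60 - (-2 + (1/5)*10) = -60 - (-2 + 2) = -60 - 1*0 = -60 + 0 = -60)
H(W) = -1/9 (H(W) = 1/(-9) = -1/9)
H(X) + d(y(6, 3))*(-2) = -1/9 + (1 - 1*4)*(-2) = -1/9 + (1 - 4)*(-2) = -1/9 - 3*(-2) = -1/9 + 6 = 53/9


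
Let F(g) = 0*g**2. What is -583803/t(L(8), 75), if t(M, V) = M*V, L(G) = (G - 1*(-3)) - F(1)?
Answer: -17691/25 ≈ -707.64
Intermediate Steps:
F(g) = 0
L(G) = 3 + G (L(G) = (G - 1*(-3)) - 1*0 = (G + 3) + 0 = (3 + G) + 0 = 3 + G)
-583803/t(L(8), 75) = -583803*1/(75*(3 + 8)) = -583803/(11*75) = -583803/825 = -583803*1/825 = -17691/25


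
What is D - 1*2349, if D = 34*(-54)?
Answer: -4185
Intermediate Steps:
D = -1836
D - 1*2349 = -1836 - 1*2349 = -1836 - 2349 = -4185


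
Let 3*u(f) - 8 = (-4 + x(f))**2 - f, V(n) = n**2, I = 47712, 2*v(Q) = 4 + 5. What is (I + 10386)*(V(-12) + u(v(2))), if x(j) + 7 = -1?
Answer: 11222597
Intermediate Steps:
x(j) = -8 (x(j) = -7 - 1 = -8)
v(Q) = 9/2 (v(Q) = (4 + 5)/2 = (1/2)*9 = 9/2)
u(f) = 152/3 - f/3 (u(f) = 8/3 + ((-4 - 8)**2 - f)/3 = 8/3 + ((-12)**2 - f)/3 = 8/3 + (144 - f)/3 = 8/3 + (48 - f/3) = 152/3 - f/3)
(I + 10386)*(V(-12) + u(v(2))) = (47712 + 10386)*((-12)**2 + (152/3 - 1/3*9/2)) = 58098*(144 + (152/3 - 3/2)) = 58098*(144 + 295/6) = 58098*(1159/6) = 11222597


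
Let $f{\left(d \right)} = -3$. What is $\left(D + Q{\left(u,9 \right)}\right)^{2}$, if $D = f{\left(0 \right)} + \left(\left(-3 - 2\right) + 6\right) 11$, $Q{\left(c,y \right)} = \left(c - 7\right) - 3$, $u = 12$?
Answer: $100$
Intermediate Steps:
$Q{\left(c,y \right)} = -10 + c$ ($Q{\left(c,y \right)} = \left(-7 + c\right) - 3 = -10 + c$)
$D = 8$ ($D = -3 + \left(\left(-3 - 2\right) + 6\right) 11 = -3 + \left(-5 + 6\right) 11 = -3 + 1 \cdot 11 = -3 + 11 = 8$)
$\left(D + Q{\left(u,9 \right)}\right)^{2} = \left(8 + \left(-10 + 12\right)\right)^{2} = \left(8 + 2\right)^{2} = 10^{2} = 100$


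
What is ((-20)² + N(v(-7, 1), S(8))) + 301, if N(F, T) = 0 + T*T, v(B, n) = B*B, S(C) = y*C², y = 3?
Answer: 37565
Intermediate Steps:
S(C) = 3*C²
v(B, n) = B²
N(F, T) = T² (N(F, T) = 0 + T² = T²)
((-20)² + N(v(-7, 1), S(8))) + 301 = ((-20)² + (3*8²)²) + 301 = (400 + (3*64)²) + 301 = (400 + 192²) + 301 = (400 + 36864) + 301 = 37264 + 301 = 37565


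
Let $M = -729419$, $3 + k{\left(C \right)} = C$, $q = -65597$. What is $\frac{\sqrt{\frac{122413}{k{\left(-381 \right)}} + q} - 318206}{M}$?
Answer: $\frac{18718}{42907} - \frac{i \sqrt{151869966}}{35012112} \approx 0.43625 - 0.00035198 i$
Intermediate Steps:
$k{\left(C \right)} = -3 + C$
$\frac{\sqrt{\frac{122413}{k{\left(-381 \right)}} + q} - 318206}{M} = \frac{\sqrt{\frac{122413}{-3 - 381} - 65597} - 318206}{-729419} = \left(\sqrt{\frac{122413}{-384} - 65597} - 318206\right) \left(- \frac{1}{729419}\right) = \left(\sqrt{122413 \left(- \frac{1}{384}\right) - 65597} - 318206\right) \left(- \frac{1}{729419}\right) = \left(\sqrt{- \frac{122413}{384} - 65597} - 318206\right) \left(- \frac{1}{729419}\right) = \left(\sqrt{- \frac{25311661}{384}} - 318206\right) \left(- \frac{1}{729419}\right) = \left(\frac{i \sqrt{151869966}}{48} - 318206\right) \left(- \frac{1}{729419}\right) = \left(-318206 + \frac{i \sqrt{151869966}}{48}\right) \left(- \frac{1}{729419}\right) = \frac{18718}{42907} - \frac{i \sqrt{151869966}}{35012112}$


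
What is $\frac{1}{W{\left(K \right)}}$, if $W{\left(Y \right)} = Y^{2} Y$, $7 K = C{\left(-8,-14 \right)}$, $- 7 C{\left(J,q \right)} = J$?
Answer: $\frac{117649}{512} \approx 229.78$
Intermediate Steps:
$C{\left(J,q \right)} = - \frac{J}{7}$
$K = \frac{8}{49}$ ($K = \frac{\left(- \frac{1}{7}\right) \left(-8\right)}{7} = \frac{1}{7} \cdot \frac{8}{7} = \frac{8}{49} \approx 0.16327$)
$W{\left(Y \right)} = Y^{3}$
$\frac{1}{W{\left(K \right)}} = \frac{1}{\left(\frac{8}{49}\right)^{3}} = \frac{1}{\frac{512}{117649}} = \frac{117649}{512}$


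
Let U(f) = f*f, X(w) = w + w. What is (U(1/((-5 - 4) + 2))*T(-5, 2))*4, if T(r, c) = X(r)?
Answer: -40/49 ≈ -0.81633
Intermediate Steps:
X(w) = 2*w
T(r, c) = 2*r
U(f) = f²
(U(1/((-5 - 4) + 2))*T(-5, 2))*4 = ((1/((-5 - 4) + 2))²*(2*(-5)))*4 = ((1/(-9 + 2))²*(-10))*4 = ((1/(-7))²*(-10))*4 = ((-⅐)²*(-10))*4 = ((1/49)*(-10))*4 = -10/49*4 = -40/49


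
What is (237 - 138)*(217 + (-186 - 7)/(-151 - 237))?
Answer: 8354511/388 ≈ 21532.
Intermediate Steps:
(237 - 138)*(217 + (-186 - 7)/(-151 - 237)) = 99*(217 - 193/(-388)) = 99*(217 - 193*(-1/388)) = 99*(217 + 193/388) = 99*(84389/388) = 8354511/388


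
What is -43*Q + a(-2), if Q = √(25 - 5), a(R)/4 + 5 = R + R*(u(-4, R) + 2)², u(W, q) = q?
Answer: -28 - 86*√5 ≈ -220.30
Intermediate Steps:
a(R) = -20 + 4*R + 4*R*(2 + R)² (a(R) = -20 + 4*(R + R*(R + 2)²) = -20 + 4*(R + R*(2 + R)²) = -20 + (4*R + 4*R*(2 + R)²) = -20 + 4*R + 4*R*(2 + R)²)
Q = 2*√5 (Q = √20 = 2*√5 ≈ 4.4721)
-43*Q + a(-2) = -86*√5 + (-20 + 4*(-2) + 4*(-2)*(2 - 2)²) = -86*√5 + (-20 - 8 + 4*(-2)*0²) = -86*√5 + (-20 - 8 + 4*(-2)*0) = -86*√5 + (-20 - 8 + 0) = -86*√5 - 28 = -28 - 86*√5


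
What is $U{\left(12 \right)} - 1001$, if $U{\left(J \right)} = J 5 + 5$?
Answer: $-936$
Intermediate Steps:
$U{\left(J \right)} = 5 + 5 J$ ($U{\left(J \right)} = 5 J + 5 = 5 + 5 J$)
$U{\left(12 \right)} - 1001 = \left(5 + 5 \cdot 12\right) - 1001 = \left(5 + 60\right) - 1001 = 65 - 1001 = -936$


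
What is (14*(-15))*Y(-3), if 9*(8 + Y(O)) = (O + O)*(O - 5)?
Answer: 560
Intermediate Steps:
Y(O) = -8 + 2*O*(-5 + O)/9 (Y(O) = -8 + ((O + O)*(O - 5))/9 = -8 + ((2*O)*(-5 + O))/9 = -8 + (2*O*(-5 + O))/9 = -8 + 2*O*(-5 + O)/9)
(14*(-15))*Y(-3) = (14*(-15))*(-8 - 10/9*(-3) + (2/9)*(-3)²) = -210*(-8 + 10/3 + (2/9)*9) = -210*(-8 + 10/3 + 2) = -210*(-8/3) = 560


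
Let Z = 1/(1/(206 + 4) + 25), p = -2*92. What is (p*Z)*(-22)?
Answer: 850080/5251 ≈ 161.89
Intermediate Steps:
p = -184
Z = 210/5251 (Z = 1/(1/210 + 25) = 1/(5251/210) = 210/5251 ≈ 0.039992)
(p*Z)*(-22) = -184*210/5251*(-22) = -38640/5251*(-22) = 850080/5251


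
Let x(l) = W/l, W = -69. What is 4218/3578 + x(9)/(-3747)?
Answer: 23748416/20110149 ≈ 1.1809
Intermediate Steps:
x(l) = -69/l
4218/3578 + x(9)/(-3747) = 4218/3578 - 69/9/(-3747) = 4218*(1/3578) - 69*⅑*(-1/3747) = 2109/1789 - 23/3*(-1/3747) = 2109/1789 + 23/11241 = 23748416/20110149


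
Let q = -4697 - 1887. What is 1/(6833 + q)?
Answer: 1/249 ≈ 0.0040161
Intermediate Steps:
q = -6584
1/(6833 + q) = 1/(6833 - 6584) = 1/249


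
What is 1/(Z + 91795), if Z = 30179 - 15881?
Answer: 1/106093 ≈ 9.4257e-6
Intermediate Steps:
Z = 14298
1/(Z + 91795) = 1/(14298 + 91795) = 1/106093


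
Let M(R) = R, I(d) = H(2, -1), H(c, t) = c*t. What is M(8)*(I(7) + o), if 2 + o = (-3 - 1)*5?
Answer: -192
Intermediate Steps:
I(d) = -2 (I(d) = 2*(-1) = -2)
o = -22 (o = -2 + (-3 - 1)*5 = -2 - 4*5 = -2 - 20 = -22)
M(8)*(I(7) + o) = 8*(-2 - 22) = 8*(-24) = -192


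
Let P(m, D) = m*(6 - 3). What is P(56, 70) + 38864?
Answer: 39032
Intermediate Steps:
P(m, D) = 3*m (P(m, D) = m*3 = 3*m)
P(56, 70) + 38864 = 3*56 + 38864 = 168 + 38864 = 39032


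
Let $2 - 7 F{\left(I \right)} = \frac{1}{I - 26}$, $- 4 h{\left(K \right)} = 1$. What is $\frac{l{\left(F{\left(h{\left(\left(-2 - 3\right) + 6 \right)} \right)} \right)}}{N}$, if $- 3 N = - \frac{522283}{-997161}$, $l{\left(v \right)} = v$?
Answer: $- \frac{213392454}{127959335} \approx -1.6677$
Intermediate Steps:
$h{\left(K \right)} = - \frac{1}{4}$ ($h{\left(K \right)} = \left(- \frac{1}{4}\right) 1 = - \frac{1}{4}$)
$F{\left(I \right)} = \frac{2}{7} - \frac{1}{7 \left(-26 + I\right)}$ ($F{\left(I \right)} = \frac{2}{7} - \frac{1}{7 \left(I - 26\right)} = \frac{2}{7} - \frac{1}{7 \left(-26 + I\right)}$)
$N = - \frac{522283}{2991483}$ ($N = - \frac{\left(-522283\right) \frac{1}{-997161}}{3} = - \frac{\left(-522283\right) \left(- \frac{1}{997161}\right)}{3} = \left(- \frac{1}{3}\right) \frac{522283}{997161} = - \frac{522283}{2991483} \approx -0.17459$)
$\frac{l{\left(F{\left(h{\left(\left(-2 - 3\right) + 6 \right)} \right)} \right)}}{N} = \frac{\frac{1}{7} \frac{1}{-26 - \frac{1}{4}} \left(-53 + 2 \left(- \frac{1}{4}\right)\right)}{- \frac{522283}{2991483}} = \frac{-53 - \frac{1}{2}}{7 \left(- \frac{105}{4}\right)} \left(- \frac{2991483}{522283}\right) = \frac{1}{7} \left(- \frac{4}{105}\right) \left(- \frac{107}{2}\right) \left(- \frac{2991483}{522283}\right) = \frac{214}{735} \left(- \frac{2991483}{522283}\right) = - \frac{213392454}{127959335}$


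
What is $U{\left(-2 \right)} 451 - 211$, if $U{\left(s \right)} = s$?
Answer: $-1113$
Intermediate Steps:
$U{\left(-2 \right)} 451 - 211 = \left(-2\right) 451 - 211 = -902 - 211 = -1113$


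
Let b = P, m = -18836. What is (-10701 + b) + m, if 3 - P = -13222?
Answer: -16312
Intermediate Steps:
P = 13225 (P = 3 - 1*(-13222) = 3 + 13222 = 13225)
b = 13225
(-10701 + b) + m = (-10701 + 13225) - 18836 = 2524 - 18836 = -16312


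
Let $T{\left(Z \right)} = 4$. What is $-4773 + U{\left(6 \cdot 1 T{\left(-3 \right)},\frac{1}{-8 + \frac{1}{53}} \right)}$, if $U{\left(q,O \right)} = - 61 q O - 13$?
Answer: $- \frac{648962}{141} \approx -4602.6$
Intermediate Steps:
$U{\left(q,O \right)} = -13 - 61 O q$ ($U{\left(q,O \right)} = - 61 O q - 13 = -13 - 61 O q$)
$-4773 + U{\left(6 \cdot 1 T{\left(-3 \right)},\frac{1}{-8 + \frac{1}{53}} \right)} = -4773 - \left(13 + \frac{61 \cdot 6 \cdot 1 \cdot 4}{-8 + \frac{1}{53}}\right) = -4773 - \left(13 + \frac{61 \cdot 6 \cdot 4}{-8 + \frac{1}{53}}\right) = -4773 - \left(13 + 61 \frac{1}{- \frac{423}{53}} \cdot 24\right) = -4773 - \left(13 - \frac{25864}{141}\right) = -4773 + \left(-13 + \frac{25864}{141}\right) = -4773 + \frac{24031}{141} = - \frac{648962}{141}$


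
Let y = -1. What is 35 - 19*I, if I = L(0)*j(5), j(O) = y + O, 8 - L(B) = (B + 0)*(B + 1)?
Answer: -573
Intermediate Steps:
L(B) = 8 - B*(1 + B) (L(B) = 8 - (B + 0)*(B + 1) = 8 - B*(1 + B))
j(O) = -1 + O
I = 32 (I = (8 - 1*0 - 1*0**2)*(-1 + 5) = (8 + 0 - 1*0)*4 = (8 + 0 + 0)*4 = 8*4 = 32)
35 - 19*I = 35 - 19*32 = 35 - 608 = -573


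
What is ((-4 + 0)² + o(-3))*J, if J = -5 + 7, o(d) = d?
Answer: 26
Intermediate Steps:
J = 2
((-4 + 0)² + o(-3))*J = ((-4 + 0)² - 3)*2 = ((-4)² - 3)*2 = (16 - 3)*2 = 13*2 = 26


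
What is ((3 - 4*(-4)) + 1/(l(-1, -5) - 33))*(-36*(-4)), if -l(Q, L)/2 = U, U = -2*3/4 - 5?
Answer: 13644/5 ≈ 2728.8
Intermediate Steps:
U = -13/2 (U = -6*¼ - 5 = -3/2 - 5 = -13/2 ≈ -6.5000)
l(Q, L) = 13 (l(Q, L) = -2*(-13/2) = 13)
((3 - 4*(-4)) + 1/(l(-1, -5) - 33))*(-36*(-4)) = ((3 - 4*(-4)) + 1/(13 - 33))*(-36*(-4)) = ((3 + 16) + 1/(-20))*144 = (19 - 1/20)*144 = (379/20)*144 = 13644/5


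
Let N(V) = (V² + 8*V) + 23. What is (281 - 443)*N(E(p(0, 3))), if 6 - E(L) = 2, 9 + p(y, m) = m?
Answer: -11502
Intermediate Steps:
p(y, m) = -9 + m
E(L) = 4 (E(L) = 6 - 1*2 = 6 - 2 = 4)
N(V) = 23 + V² + 8*V
(281 - 443)*N(E(p(0, 3))) = (281 - 443)*(23 + 4² + 8*4) = -162*(23 + 16 + 32) = -162*71 = -11502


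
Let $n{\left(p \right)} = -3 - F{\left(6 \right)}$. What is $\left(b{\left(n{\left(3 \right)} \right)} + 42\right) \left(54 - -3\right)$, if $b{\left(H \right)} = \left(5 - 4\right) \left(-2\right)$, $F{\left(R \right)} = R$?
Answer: $2280$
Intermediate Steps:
$n{\left(p \right)} = -9$ ($n{\left(p \right)} = -3 - 6 = -9$)
$b{\left(H \right)} = -2$ ($b{\left(H \right)} = 1 \left(-2\right) = -2$)
$\left(b{\left(n{\left(3 \right)} \right)} + 42\right) \left(54 - -3\right) = \left(-2 + 42\right) \left(54 - -3\right) = 40 \left(54 + 3\right) = 40 \cdot 57 = 2280$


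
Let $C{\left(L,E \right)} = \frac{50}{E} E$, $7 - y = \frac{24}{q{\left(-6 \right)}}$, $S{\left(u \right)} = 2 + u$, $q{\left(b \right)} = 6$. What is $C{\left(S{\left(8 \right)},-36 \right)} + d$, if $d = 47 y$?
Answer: $191$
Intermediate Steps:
$y = 3$ ($y = 7 - \frac{24}{6} = 7 - 24 \cdot \frac{1}{6} = 7 - 4 = 3$)
$C{\left(L,E \right)} = 50$
$d = 141$ ($d = 47 \cdot 3 = 141$)
$C{\left(S{\left(8 \right)},-36 \right)} + d = 50 + 141 = 191$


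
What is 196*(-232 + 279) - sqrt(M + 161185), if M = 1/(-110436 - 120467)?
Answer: 9212 - sqrt(8593770956768762)/230903 ≈ 8810.5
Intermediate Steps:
M = -1/230903 (M = 1/(-230903) = -1/230903 ≈ -4.3308e-6)
196*(-232 + 279) - sqrt(M + 161185) = 196*(-232 + 279) - sqrt(-1/230903 + 161185) = 196*47 - sqrt(37218100054/230903) = 9212 - sqrt(8593770956768762)/230903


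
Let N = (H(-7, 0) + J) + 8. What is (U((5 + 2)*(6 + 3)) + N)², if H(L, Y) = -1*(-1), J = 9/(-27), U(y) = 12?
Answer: 3844/9 ≈ 427.11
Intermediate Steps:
J = -⅓ (J = 9*(-1/27) = -⅓ ≈ -0.33333)
H(L, Y) = 1
N = 26/3 (N = (1 - ⅓) + 8 = ⅔ + 8 = 26/3 ≈ 8.6667)
(U((5 + 2)*(6 + 3)) + N)² = (12 + 26/3)² = (62/3)² = 3844/9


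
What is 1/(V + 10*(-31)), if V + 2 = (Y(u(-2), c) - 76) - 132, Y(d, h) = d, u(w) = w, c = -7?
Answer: -1/522 ≈ -0.0019157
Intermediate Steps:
V = -212 (V = -2 + ((-2 - 76) - 132) = -2 + (-78 - 132) = -2 - 210 = -212)
1/(V + 10*(-31)) = 1/(-212 + 10*(-31)) = 1/(-212 - 310) = 1/(-522) = -1/522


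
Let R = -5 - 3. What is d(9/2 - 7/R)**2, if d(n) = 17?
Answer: 289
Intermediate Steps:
R = -8
d(9/2 - 7/R)**2 = 17**2 = 289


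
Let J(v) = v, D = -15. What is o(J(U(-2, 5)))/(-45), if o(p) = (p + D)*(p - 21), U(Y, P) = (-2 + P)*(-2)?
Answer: -63/5 ≈ -12.600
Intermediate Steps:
U(Y, P) = 4 - 2*P
o(p) = (-21 + p)*(-15 + p) (o(p) = (p - 15)*(p - 21) = (-15 + p)*(-21 + p) = (-21 + p)*(-15 + p))
o(J(U(-2, 5)))/(-45) = (315 + (4 - 2*5)**2 - 36*(4 - 2*5))/(-45) = (315 + (4 - 10)**2 - 36*(4 - 10))*(-1/45) = (315 + (-6)**2 - 36*(-6))*(-1/45) = (315 + 36 + 216)*(-1/45) = 567*(-1/45) = -63/5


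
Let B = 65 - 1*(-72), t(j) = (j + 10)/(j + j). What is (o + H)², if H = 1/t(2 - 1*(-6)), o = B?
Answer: 1540081/81 ≈ 19013.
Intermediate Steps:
t(j) = (10 + j)/(2*j) (t(j) = (10 + j)/((2*j)) = (10 + j)*(1/(2*j)) = (10 + j)/(2*j))
B = 137 (B = 65 + 72 = 137)
o = 137
H = 8/9 (H = 1/((10 + (2 - 1*(-6)))/(2*(2 - 1*(-6)))) = 1/((10 + (2 + 6))/(2*(2 + 6))) = 1/((½)*(10 + 8)/8) = 1/((½)*(⅛)*18) = 1/(9/8) = 8/9 ≈ 0.88889)
(o + H)² = (137 + 8/9)² = (1241/9)² = 1540081/81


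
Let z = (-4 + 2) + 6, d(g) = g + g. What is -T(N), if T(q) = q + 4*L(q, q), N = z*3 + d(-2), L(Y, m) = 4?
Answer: -24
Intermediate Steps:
d(g) = 2*g
z = 4 (z = -2 + 6 = 4)
N = 8 (N = 4*3 + 2*(-2) = 12 - 4 = 8)
T(q) = 16 + q (T(q) = q + 4*4 = q + 16 = 16 + q)
-T(N) = -(16 + 8) = -1*24 = -24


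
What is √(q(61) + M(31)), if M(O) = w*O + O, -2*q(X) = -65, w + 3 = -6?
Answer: I*√862/2 ≈ 14.68*I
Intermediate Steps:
w = -9 (w = -3 - 6 = -9)
q(X) = 65/2 (q(X) = -½*(-65) = 65/2)
M(O) = -8*O (M(O) = -9*O + O = -8*O)
√(q(61) + M(31)) = √(65/2 - 8*31) = √(65/2 - 248) = √(-431/2) = I*√862/2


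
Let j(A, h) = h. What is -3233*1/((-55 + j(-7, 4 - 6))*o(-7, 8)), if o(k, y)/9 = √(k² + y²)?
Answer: 3233*√113/57969 ≈ 0.59286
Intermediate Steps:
o(k, y) = 9*√(k² + y²)
-3233*1/((-55 + j(-7, 4 - 6))*o(-7, 8)) = -3233*1/(9*(-55 + (4 - 6))*√((-7)² + 8²)) = -3233*1/(9*(-55 - 2)*√(49 + 64)) = -3233*(-√113/57969) = -(-3233)*√113/57969 = 3233*√113/57969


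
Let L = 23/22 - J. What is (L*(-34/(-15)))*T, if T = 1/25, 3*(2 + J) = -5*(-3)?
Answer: -731/4125 ≈ -0.17721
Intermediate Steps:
J = 3 (J = -2 + (-5*(-3))/3 = -2 + (⅓)*15 = -2 + 5 = 3)
T = 1/25 ≈ 0.040000
L = -43/22 (L = 23/22 - 1*3 = 23*(1/22) - 3 = 23/22 - 3 = -43/22 ≈ -1.9545)
(L*(-34/(-15)))*T = -(-731)/(11*(-15))*(1/25) = -(-731)*(-1)/(11*15)*(1/25) = -43/22*34/15*(1/25) = -731/165*1/25 = -731/4125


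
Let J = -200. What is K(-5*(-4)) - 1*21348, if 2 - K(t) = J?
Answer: -21146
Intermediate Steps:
K(t) = 202 (K(t) = 2 - 1*(-200) = 2 + 200 = 202)
K(-5*(-4)) - 1*21348 = 202 - 1*21348 = 202 - 21348 = -21146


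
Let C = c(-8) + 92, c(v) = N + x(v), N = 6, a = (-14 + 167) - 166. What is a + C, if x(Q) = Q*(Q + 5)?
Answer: 109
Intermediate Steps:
a = -13 (a = 153 - 166 = -13)
x(Q) = Q*(5 + Q)
c(v) = 6 + v*(5 + v)
C = 122 (C = (6 - 8*(5 - 8)) + 92 = (6 - 8*(-3)) + 92 = (6 + 24) + 92 = 30 + 92 = 122)
a + C = -13 + 122 = 109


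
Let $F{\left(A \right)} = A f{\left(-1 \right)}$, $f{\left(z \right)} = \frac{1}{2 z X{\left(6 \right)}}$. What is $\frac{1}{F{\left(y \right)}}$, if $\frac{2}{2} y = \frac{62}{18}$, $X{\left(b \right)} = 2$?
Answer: $- \frac{36}{31} \approx -1.1613$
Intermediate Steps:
$y = \frac{31}{9}$ ($y = \frac{62}{18} = 62 \cdot \frac{1}{18} = \frac{31}{9} \approx 3.4444$)
$f{\left(z \right)} = \frac{1}{4 z}$ ($f{\left(z \right)} = \frac{1}{2 z 2} = \frac{1}{4 z}$)
$F{\left(A \right)} = - \frac{A}{4}$ ($F{\left(A \right)} = A \frac{1}{4 \left(-1\right)} = A \frac{1}{4} \left(-1\right) = A \left(- \frac{1}{4}\right) = - \frac{A}{4}$)
$\frac{1}{F{\left(y \right)}} = \frac{1}{\left(- \frac{1}{4}\right) \frac{31}{9}} = \frac{1}{- \frac{31}{36}} = - \frac{36}{31}$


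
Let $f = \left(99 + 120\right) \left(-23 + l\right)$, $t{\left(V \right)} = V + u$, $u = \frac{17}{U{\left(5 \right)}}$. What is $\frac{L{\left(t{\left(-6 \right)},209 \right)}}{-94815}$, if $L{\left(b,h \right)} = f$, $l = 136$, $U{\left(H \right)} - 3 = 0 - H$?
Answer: $- \frac{8249}{31605} \approx -0.261$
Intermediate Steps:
$U{\left(H \right)} = 3 - H$ ($U{\left(H \right)} = 3 + \left(0 - H\right) = 3 - H$)
$u = - \frac{17}{2}$ ($u = \frac{17}{3 - 5} = \frac{17}{-2} = 17 \left(- \frac{1}{2}\right) = - \frac{17}{2} \approx -8.5$)
$t{\left(V \right)} = - \frac{17}{2} + V$ ($t{\left(V \right)} = V - \frac{17}{2} = - \frac{17}{2} + V$)
$f = 24747$ ($f = \left(99 + 120\right) \left(-23 + 136\right) = 219 \cdot 113 = 24747$)
$L{\left(b,h \right)} = 24747$
$\frac{L{\left(t{\left(-6 \right)},209 \right)}}{-94815} = \frac{24747}{-94815} = 24747 \left(- \frac{1}{94815}\right) = - \frac{8249}{31605}$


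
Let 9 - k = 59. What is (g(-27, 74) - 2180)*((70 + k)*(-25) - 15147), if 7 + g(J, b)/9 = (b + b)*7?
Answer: -110796407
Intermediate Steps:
k = -50 (k = 9 - 1*59 = 9 - 59 = -50)
g(J, b) = -63 + 126*b (g(J, b) = -63 + 9*((b + b)*7) = -63 + 9*((2*b)*7) = -63 + 9*(14*b) = -63 + 126*b)
(g(-27, 74) - 2180)*((70 + k)*(-25) - 15147) = ((-63 + 126*74) - 2180)*((70 - 50)*(-25) - 15147) = ((-63 + 9324) - 2180)*(20*(-25) - 15147) = (9261 - 2180)*(-500 - 15147) = 7081*(-15647) = -110796407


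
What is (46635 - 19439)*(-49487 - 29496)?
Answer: -2148021668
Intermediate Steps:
(46635 - 19439)*(-49487 - 29496) = 27196*(-78983) = -2148021668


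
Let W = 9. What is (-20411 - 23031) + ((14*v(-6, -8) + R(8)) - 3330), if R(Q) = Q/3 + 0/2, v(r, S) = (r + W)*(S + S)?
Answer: -142324/3 ≈ -47441.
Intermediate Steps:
v(r, S) = 2*S*(9 + r) (v(r, S) = (r + 9)*(S + S) = (9 + r)*(2*S) = 2*S*(9 + r))
R(Q) = Q/3 (R(Q) = Q*(⅓) + 0*(½) = Q/3 + 0 = Q/3)
(-20411 - 23031) + ((14*v(-6, -8) + R(8)) - 3330) = (-20411 - 23031) + ((14*(2*(-8)*(9 - 6)) + (⅓)*8) - 3330) = -43442 + ((14*(2*(-8)*3) + 8/3) - 3330) = -43442 + ((14*(-48) + 8/3) - 3330) = -43442 + ((-672 + 8/3) - 3330) = -43442 + (-2008/3 - 3330) = -43442 - 11998/3 = -142324/3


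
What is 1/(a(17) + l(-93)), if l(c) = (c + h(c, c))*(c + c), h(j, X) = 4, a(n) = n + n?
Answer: 1/16588 ≈ 6.0285e-5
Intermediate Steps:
a(n) = 2*n
l(c) = 2*c*(4 + c) (l(c) = (c + 4)*(c + c) = (4 + c)*(2*c) = 2*c*(4 + c))
1/(a(17) + l(-93)) = 1/(2*17 + 2*(-93)*(4 - 93)) = 1/(34 + 2*(-93)*(-89)) = 1/(34 + 16554) = 1/16588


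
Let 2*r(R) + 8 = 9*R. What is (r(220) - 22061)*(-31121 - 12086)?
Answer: 910587525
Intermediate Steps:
r(R) = -4 + 9*R/2 (r(R) = -4 + (9*R)/2 = -4 + 9*R/2)
(r(220) - 22061)*(-31121 - 12086) = ((-4 + (9/2)*220) - 22061)*(-31121 - 12086) = ((-4 + 990) - 22061)*(-43207) = (986 - 22061)*(-43207) = -21075*(-43207) = 910587525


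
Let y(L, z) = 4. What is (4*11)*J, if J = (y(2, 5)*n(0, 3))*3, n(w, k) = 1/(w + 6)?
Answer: 88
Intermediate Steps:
n(w, k) = 1/(6 + w)
J = 2 (J = (4/(6 + 0))*3 = (4/6)*3 = (4*(1/6))*3 = (2/3)*3 = 2)
(4*11)*J = (4*11)*2 = 44*2 = 88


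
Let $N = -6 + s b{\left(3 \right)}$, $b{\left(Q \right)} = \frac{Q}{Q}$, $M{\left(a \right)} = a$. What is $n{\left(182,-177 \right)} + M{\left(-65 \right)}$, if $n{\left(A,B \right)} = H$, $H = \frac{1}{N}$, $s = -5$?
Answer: $- \frac{716}{11} \approx -65.091$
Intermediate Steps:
$b{\left(Q \right)} = 1$
$N = -11$ ($N = -6 - 5 = -11$)
$H = - \frac{1}{11}$ ($H = \frac{1}{-11} = - \frac{1}{11} \approx -0.090909$)
$n{\left(A,B \right)} = - \frac{1}{11}$
$n{\left(182,-177 \right)} + M{\left(-65 \right)} = - \frac{1}{11} - 65 = - \frac{716}{11}$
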